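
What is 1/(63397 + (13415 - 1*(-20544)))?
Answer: 1/97356 ≈ 1.0272e-5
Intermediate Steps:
1/(63397 + (13415 - 1*(-20544))) = 1/(63397 + (13415 + 20544)) = 1/(63397 + 33959) = 1/97356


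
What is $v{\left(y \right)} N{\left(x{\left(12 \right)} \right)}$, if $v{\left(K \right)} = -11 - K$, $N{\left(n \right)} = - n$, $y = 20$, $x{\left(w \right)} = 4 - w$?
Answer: $-248$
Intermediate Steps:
$v{\left(y \right)} N{\left(x{\left(12 \right)} \right)} = \left(-11 - 20\right) \left(- (4 - 12)\right) = - 31 \left(\left(-1\right) \left(-8\right)\right) = \left(-31\right) 8 = -248$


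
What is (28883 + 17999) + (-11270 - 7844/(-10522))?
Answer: 187358654/5261 ≈ 35613.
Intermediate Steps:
(28883 + 17999) + (-11270 - 7844/(-10522)) = 46882 + (-11270 - 7844*(-1/10522)) = 46882 + (-11270 + 3922/5261) = 46882 - 59287548/5261 = 187358654/5261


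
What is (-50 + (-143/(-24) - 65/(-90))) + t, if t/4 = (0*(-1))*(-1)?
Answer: -3119/72 ≈ -43.319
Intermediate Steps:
t = 0 (t = 4*((0*(-1))*(-1)) = 4*(0*(-1)) = 4*0 = 0)
(-50 + (-143/(-24) - 65/(-90))) + t = (-50 + (-143/(-24) - 65/(-90))) + 0 = (-50 + (-143*(-1/24) - 65*(-1/90))) + 0 = (-50 + (143/24 + 13/18)) + 0 = (-50 + 481/72) + 0 = -3119/72 + 0 = -3119/72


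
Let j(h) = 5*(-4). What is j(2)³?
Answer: -8000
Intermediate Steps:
j(h) = -20
j(2)³ = (-20)³ = -8000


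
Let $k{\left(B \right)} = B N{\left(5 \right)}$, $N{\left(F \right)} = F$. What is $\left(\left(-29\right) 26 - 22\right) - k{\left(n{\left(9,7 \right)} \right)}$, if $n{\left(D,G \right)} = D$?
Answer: $-821$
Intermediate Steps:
$k{\left(B \right)} = 5 B$ ($k{\left(B \right)} = B 5 = 5 B$)
$\left(\left(-29\right) 26 - 22\right) - k{\left(n{\left(9,7 \right)} \right)} = \left(\left(-29\right) 26 - 22\right) - 5 \cdot 9 = \left(-754 - 22\right) - 45 = -776 - 45 = -821$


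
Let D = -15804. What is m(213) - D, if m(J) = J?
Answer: 16017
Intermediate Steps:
m(213) - D = 213 - 1*(-15804) = 213 + 15804 = 16017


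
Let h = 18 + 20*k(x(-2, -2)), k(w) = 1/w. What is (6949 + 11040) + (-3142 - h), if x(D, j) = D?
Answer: 14839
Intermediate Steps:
k(w) = 1/w
h = 8 (h = 18 + 20/(-2) = 18 + 20*(-½) = 18 - 10 = 8)
(6949 + 11040) + (-3142 - h) = (6949 + 11040) + (-3142 - 1*8) = 17989 + (-3142 - 8) = 17989 - 3150 = 14839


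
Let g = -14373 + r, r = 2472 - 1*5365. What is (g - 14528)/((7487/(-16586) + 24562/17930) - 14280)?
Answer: 4727560821060/2123206465489 ≈ 2.2266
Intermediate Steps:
r = -2893 (r = 2472 - 5365 = -2893)
g = -17266 (g = -14373 - 2893 = -17266)
(g - 14528)/((7487/(-16586) + 24562/17930) - 14280) = (-17266 - 14528)/((7487/(-16586) + 24562/17930) - 14280) = -31794/((7487*(-1/16586) + 24562*(1/17930)) - 14280) = -31794/((-7487/16586 + 12281/8965) - 14280) = -31794/(136571711/148693490 - 14280) = -31794/(-2123206465489/148693490) = -31794*(-148693490/2123206465489) = 4727560821060/2123206465489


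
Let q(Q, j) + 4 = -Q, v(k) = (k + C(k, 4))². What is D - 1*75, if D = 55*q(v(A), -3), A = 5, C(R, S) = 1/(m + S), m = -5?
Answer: -1175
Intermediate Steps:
C(R, S) = 1/(-5 + S)
v(k) = (-1 + k)² (v(k) = (k + 1/(-5 + 4))² = (k + 1/(-1))² = (k - 1)² = (-1 + k)²)
q(Q, j) = -4 - Q
D = -1100 (D = 55*(-4 - (-1 + 5)²) = 55*(-4 - 1*4²) = 55*(-4 - 1*16) = 55*(-4 - 16) = 55*(-20) = -1100)
D - 1*75 = -1100 - 1*75 = -1100 - 75 = -1175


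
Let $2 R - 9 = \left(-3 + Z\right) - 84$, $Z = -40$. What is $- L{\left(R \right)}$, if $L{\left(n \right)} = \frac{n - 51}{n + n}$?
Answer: $- \frac{55}{59} \approx -0.9322$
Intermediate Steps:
$R = -59$ ($R = \frac{9}{2} + \frac{\left(-3 - 40\right) - 84}{2} = \frac{9}{2} + \frac{-43 - 84}{2} = \frac{9}{2} + \frac{1}{2} \left(-127\right) = \frac{9}{2} - \frac{127}{2} = -59$)
$L{\left(n \right)} = \frac{-51 + n}{2 n}$
$- L{\left(R \right)} = - \frac{-51 - 59}{2 \left(-59\right)} = - \frac{\left(-1\right) \left(-110\right)}{2 \cdot 59} = \left(-1\right) \frac{55}{59} = - \frac{55}{59}$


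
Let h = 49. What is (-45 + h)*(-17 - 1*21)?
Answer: -152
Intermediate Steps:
(-45 + h)*(-17 - 1*21) = (-45 + 49)*(-17 - 1*21) = 4*(-17 - 21) = 4*(-38) = -152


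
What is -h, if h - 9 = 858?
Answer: -867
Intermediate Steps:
h = 867 (h = 9 + 858 = 867)
-h = -1*867 = -867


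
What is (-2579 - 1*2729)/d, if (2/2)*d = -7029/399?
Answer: 705964/2343 ≈ 301.31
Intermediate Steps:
d = -2343/133 (d = -7029/399 = -7029*1/399 = -2343/133 ≈ -17.617)
(-2579 - 1*2729)/d = (-2579 - 1*2729)/(-2343/133) = (-2579 - 2729)*(-133/2343) = -5308*(-133/2343) = 705964/2343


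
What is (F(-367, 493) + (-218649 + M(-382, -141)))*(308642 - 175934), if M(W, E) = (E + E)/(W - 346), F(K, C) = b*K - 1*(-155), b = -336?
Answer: -1149453891939/91 ≈ -1.2631e+10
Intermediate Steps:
F(K, C) = 155 - 336*K (F(K, C) = -336*K - 1*(-155) = -336*K + 155 = 155 - 336*K)
M(W, E) = 2*E/(-346 + W) (M(W, E) = (2*E)/(-346 + W) = 2*E/(-346 + W))
(F(-367, 493) + (-218649 + M(-382, -141)))*(308642 - 175934) = ((155 - 336*(-367)) + (-218649 + 2*(-141)/(-346 - 382)))*(308642 - 175934) = ((155 + 123312) + (-218649 + 2*(-141)/(-728)))*132708 = (123467 + (-218649 + 2*(-141)*(-1/728)))*132708 = (123467 + (-218649 + 141/364))*132708 = (123467 - 79588095/364)*132708 = -34646107/364*132708 = -1149453891939/91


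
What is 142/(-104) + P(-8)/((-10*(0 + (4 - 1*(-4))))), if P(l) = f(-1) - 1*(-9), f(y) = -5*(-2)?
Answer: -1667/1040 ≈ -1.6029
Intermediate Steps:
f(y) = 10
P(l) = 19 (P(l) = 10 - 1*(-9) = 10 + 9 = 19)
142/(-104) + P(-8)/((-10*(0 + (4 - 1*(-4))))) = 142/(-104) + 19/((-10*(0 + (4 - 1*(-4))))) = 142*(-1/104) + 19/((-10*(0 + (4 + 4)))) = -71/52 + 19/((-10*(0 + 8))) = -71/52 + 19/((-10*8)) = -71/52 + 19/(-80) = -71/52 + 19*(-1/80) = -71/52 - 19/80 = -1667/1040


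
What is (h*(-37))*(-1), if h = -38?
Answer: -1406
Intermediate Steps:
(h*(-37))*(-1) = -38*(-37)*(-1) = 1406*(-1) = -1406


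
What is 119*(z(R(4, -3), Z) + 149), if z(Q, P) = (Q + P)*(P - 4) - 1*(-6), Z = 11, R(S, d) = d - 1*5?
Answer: 20944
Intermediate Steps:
R(S, d) = -5 + d (R(S, d) = d - 5 = -5 + d)
z(Q, P) = 6 + (-4 + P)*(P + Q) (z(Q, P) = (P + Q)*(-4 + P) + 6 = (-4 + P)*(P + Q) + 6 = 6 + (-4 + P)*(P + Q))
119*(z(R(4, -3), Z) + 149) = 119*((6 + 11² - 4*11 - 4*(-5 - 3) + 11*(-5 - 3)) + 149) = 119*((6 + 121 - 44 - 4*(-8) + 11*(-8)) + 149) = 119*((6 + 121 - 44 + 32 - 88) + 149) = 119*(27 + 149) = 119*176 = 20944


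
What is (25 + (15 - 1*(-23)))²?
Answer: 3969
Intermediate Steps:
(25 + (15 - 1*(-23)))² = (25 + (15 + 23))² = (25 + 38)² = 63² = 3969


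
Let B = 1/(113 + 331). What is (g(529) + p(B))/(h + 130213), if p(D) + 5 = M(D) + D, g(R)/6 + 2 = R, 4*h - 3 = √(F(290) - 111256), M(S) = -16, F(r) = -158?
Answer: 726386987275/30113194710729 - 1394605*I*√111414/30113194710729 ≈ 0.024122 - 1.5458e-5*I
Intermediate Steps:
B = 1/444 ≈ 0.0022523
h = ¾ + I*√111414/4 (h = ¾ + √(-158 - 111256)/4 = ¾ + √(-111414)/4 = ¾ + (I*√111414)/4 = ¾ + I*√111414/4 ≈ 0.75 + 83.447*I)
g(R) = -12 + 6*R
p(D) = -21 + D (p(D) = -5 + (-16 + D) = -21 + D)
(g(529) + p(B))/(h + 130213) = ((-12 + 6*529) + (-21 + 1/444))/((¾ + I*√111414/4) + 130213) = ((-12 + 3174) - 9323/444)/(520855/4 + I*√111414/4) = (3162 - 9323/444)/(520855/4 + I*√111414/4) = 1394605/(444*(520855/4 + I*√111414/4))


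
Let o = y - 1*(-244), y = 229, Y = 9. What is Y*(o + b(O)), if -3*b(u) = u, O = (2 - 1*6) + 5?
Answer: 4254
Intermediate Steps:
O = 1 (O = (2 - 6) + 5 = -4 + 5 = 1)
b(u) = -u/3
o = 473 (o = 229 - 1*(-244) = 229 + 244 = 473)
Y*(o + b(O)) = 9*(473 - ⅓*1) = 9*(473 - ⅓) = 9*(1418/3) = 4254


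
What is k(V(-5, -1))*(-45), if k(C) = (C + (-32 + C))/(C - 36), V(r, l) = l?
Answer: -1530/37 ≈ -41.351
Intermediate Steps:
k(C) = (-32 + 2*C)/(-36 + C)
k(V(-5, -1))*(-45) = (2*(-16 - 1)/(-36 - 1))*(-45) = (2*(-17)/(-37))*(-45) = (2*(-1/37)*(-17))*(-45) = (34/37)*(-45) = -1530/37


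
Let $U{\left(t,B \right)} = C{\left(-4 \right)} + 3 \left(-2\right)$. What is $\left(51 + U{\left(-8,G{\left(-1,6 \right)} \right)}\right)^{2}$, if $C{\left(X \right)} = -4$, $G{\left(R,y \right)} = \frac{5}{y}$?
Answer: $1681$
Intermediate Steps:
$U{\left(t,B \right)} = -10$ ($U{\left(t,B \right)} = -4 + 3 \left(-2\right) = -4 - 6 = -10$)
$\left(51 + U{\left(-8,G{\left(-1,6 \right)} \right)}\right)^{2} = \left(51 - 10\right)^{2} = 41^{2} = 1681$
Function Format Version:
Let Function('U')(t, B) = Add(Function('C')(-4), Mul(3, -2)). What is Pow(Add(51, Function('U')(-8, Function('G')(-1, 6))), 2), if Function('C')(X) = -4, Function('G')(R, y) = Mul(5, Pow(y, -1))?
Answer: 1681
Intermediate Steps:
Function('U')(t, B) = -10 (Function('U')(t, B) = Add(-4, Mul(3, -2)) = Add(-4, -6) = -10)
Pow(Add(51, Function('U')(-8, Function('G')(-1, 6))), 2) = Pow(Add(51, -10), 2) = Pow(41, 2) = 1681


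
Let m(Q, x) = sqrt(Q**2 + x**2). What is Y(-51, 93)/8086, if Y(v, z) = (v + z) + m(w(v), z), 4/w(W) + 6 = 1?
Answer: 21/4043 + sqrt(216241)/40430 ≈ 0.016696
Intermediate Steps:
w(W) = -4/5 (w(W) = 4/(-6 + 1) = 4/(-5) = 4*(-1/5) = -4/5)
Y(v, z) = v + z + sqrt(16/25 + z**2) (Y(v, z) = (v + z) + sqrt((-4/5)**2 + z**2) = (v + z) + sqrt(16/25 + z**2) = v + z + sqrt(16/25 + z**2))
Y(-51, 93)/8086 = (-51 + 93 + sqrt(16 + 25*93**2)/5)/8086 = (-51 + 93 + sqrt(16 + 25*8649)/5)*(1/8086) = (-51 + 93 + sqrt(16 + 216225)/5)*(1/8086) = (-51 + 93 + sqrt(216241)/5)*(1/8086) = (42 + sqrt(216241)/5)*(1/8086) = 21/4043 + sqrt(216241)/40430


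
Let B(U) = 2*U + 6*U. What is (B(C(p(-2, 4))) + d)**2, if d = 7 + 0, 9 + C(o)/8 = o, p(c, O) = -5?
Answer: 790321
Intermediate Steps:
C(o) = -72 + 8*o
B(U) = 8*U
d = 7
(B(C(p(-2, 4))) + d)**2 = (8*(-72 + 8*(-5)) + 7)**2 = (8*(-72 - 40) + 7)**2 = (8*(-112) + 7)**2 = (-896 + 7)**2 = (-889)**2 = 790321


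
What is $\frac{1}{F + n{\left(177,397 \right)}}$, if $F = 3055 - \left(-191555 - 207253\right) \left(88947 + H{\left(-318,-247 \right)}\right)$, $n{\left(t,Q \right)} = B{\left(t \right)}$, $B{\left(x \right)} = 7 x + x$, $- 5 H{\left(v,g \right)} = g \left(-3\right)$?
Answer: $\frac{5}{177068381507} \approx 2.8238 \cdot 10^{-11}$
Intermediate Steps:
$H{\left(v,g \right)} = \frac{3 g}{5}$ ($H{\left(v,g \right)} = - \frac{g \left(-3\right)}{5} = - \frac{\left(-3\right) g}{5} = \frac{3 g}{5}$)
$B{\left(x \right)} = 8 x$
$n{\left(t,Q \right)} = 8 t$
$F = \frac{177068374427}{5}$ ($F = 3055 - \left(-191555 - 207253\right) \left(88947 + \frac{3}{5} \left(-247\right)\right) = 3055 - - 398808 \left(88947 - \frac{741}{5}\right) = 3055 - \left(-398808\right) \frac{443994}{5} = 3055 - - \frac{177068359152}{5} = 3055 + \frac{177068359152}{5} = \frac{177068374427}{5} \approx 3.5414 \cdot 10^{10}$)
$\frac{1}{F + n{\left(177,397 \right)}} = \frac{1}{\frac{177068374427}{5} + 8 \cdot 177} = \frac{1}{\frac{177068374427}{5} + 1416} = \frac{1}{\frac{177068381507}{5}} = \frac{5}{177068381507}$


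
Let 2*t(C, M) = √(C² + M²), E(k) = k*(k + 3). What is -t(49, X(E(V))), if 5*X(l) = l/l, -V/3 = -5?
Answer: -√60026/10 ≈ -24.500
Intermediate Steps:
V = 15 (V = -3*(-5) = 15)
E(k) = k*(3 + k)
X(l) = ⅕ (X(l) = (l/l)/5 = (⅕)*1 = ⅕)
t(C, M) = √(C² + M²)/2
-t(49, X(E(V))) = -√(49² + (⅕)²)/2 = -√(2401 + 1/25)/2 = -√(60026/25)/2 = -√60026/5/2 = -√60026/10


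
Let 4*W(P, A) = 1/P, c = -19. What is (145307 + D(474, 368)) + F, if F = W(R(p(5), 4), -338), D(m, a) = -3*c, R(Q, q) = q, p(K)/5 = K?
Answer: 2325825/16 ≈ 1.4536e+5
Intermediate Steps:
p(K) = 5*K
W(P, A) = 1/(4*P)
D(m, a) = 57 (D(m, a) = -3*(-19) = 57)
F = 1/16 (F = (¼)/4 = (¼)*(¼) = 1/16 ≈ 0.062500)
(145307 + D(474, 368)) + F = (145307 + 57) + 1/16 = 145364 + 1/16 = 2325825/16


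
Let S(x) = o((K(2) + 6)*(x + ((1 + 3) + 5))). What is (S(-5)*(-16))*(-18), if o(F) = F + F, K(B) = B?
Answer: 18432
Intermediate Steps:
o(F) = 2*F
S(x) = 144 + 16*x (S(x) = 2*((2 + 6)*(x + ((1 + 3) + 5))) = 2*(8*(x + (4 + 5))) = 2*(8*(x + 9)) = 2*(8*(9 + x)) = 2*(72 + 8*x) = 144 + 16*x)
(S(-5)*(-16))*(-18) = ((144 + 16*(-5))*(-16))*(-18) = ((144 - 80)*(-16))*(-18) = (64*(-16))*(-18) = -1024*(-18) = 18432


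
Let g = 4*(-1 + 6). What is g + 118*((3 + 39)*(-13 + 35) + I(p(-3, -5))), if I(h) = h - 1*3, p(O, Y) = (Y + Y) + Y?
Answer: 106928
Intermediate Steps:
p(O, Y) = 3*Y (p(O, Y) = 2*Y + Y = 3*Y)
I(h) = -3 + h (I(h) = h - 3 = -3 + h)
g = 20 (g = 4*5 = 20)
g + 118*((3 + 39)*(-13 + 35) + I(p(-3, -5))) = 20 + 118*((3 + 39)*(-13 + 35) + (-3 + 3*(-5))) = 20 + 118*(42*22 + (-3 - 15)) = 20 + 118*(924 - 18) = 20 + 118*906 = 20 + 106908 = 106928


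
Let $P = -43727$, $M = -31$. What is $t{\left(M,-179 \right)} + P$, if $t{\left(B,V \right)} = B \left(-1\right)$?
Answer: $-43696$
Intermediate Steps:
$t{\left(B,V \right)} = - B$
$t{\left(M,-179 \right)} + P = \left(-1\right) \left(-31\right) - 43727 = 31 - 43727 = -43696$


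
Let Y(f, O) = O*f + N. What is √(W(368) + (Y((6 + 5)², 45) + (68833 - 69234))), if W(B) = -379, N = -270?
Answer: √4395 ≈ 66.295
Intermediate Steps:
Y(f, O) = -270 + O*f (Y(f, O) = O*f - 270 = -270 + O*f)
√(W(368) + (Y((6 + 5)², 45) + (68833 - 69234))) = √(-379 + ((-270 + 45*(6 + 5)²) + (68833 - 69234))) = √(-379 + ((-270 + 45*11²) - 401)) = √(-379 + ((-270 + 45*121) - 401)) = √(-379 + ((-270 + 5445) - 401)) = √(-379 + (5175 - 401)) = √(-379 + 4774) = √4395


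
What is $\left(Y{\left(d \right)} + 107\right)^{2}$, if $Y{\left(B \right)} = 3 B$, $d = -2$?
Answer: $10201$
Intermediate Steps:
$\left(Y{\left(d \right)} + 107\right)^{2} = \left(3 \left(-2\right) + 107\right)^{2} = \left(-6 + 107\right)^{2} = 101^{2} = 10201$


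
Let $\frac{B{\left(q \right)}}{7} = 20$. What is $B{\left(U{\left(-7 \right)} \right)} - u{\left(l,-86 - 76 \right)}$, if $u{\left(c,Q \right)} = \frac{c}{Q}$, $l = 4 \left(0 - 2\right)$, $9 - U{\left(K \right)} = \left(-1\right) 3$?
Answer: $\frac{11336}{81} \approx 139.95$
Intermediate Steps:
$U{\left(K \right)} = 12$ ($U{\left(K \right)} = 9 - \left(-1\right) 3 = 9 - -3 = 9 + 3 = 12$)
$B{\left(q \right)} = 140$ ($B{\left(q \right)} = 7 \cdot 20 = 140$)
$l = -8$ ($l = 4 \left(-2\right) = -8$)
$B{\left(U{\left(-7 \right)} \right)} - u{\left(l,-86 - 76 \right)} = 140 - - \frac{8}{-86 - 76} = 140 - - \frac{8}{-162} = 140 - \left(-8\right) \left(- \frac{1}{162}\right) = 140 - \frac{4}{81} = \frac{11336}{81}$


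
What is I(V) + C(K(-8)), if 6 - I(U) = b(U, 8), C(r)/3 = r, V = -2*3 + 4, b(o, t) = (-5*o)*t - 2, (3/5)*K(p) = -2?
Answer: -82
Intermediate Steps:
K(p) = -10/3 (K(p) = (5/3)*(-2) = -10/3)
b(o, t) = -2 - 5*o*t (b(o, t) = -5*o*t - 2 = -2 - 5*o*t)
V = -2 (V = -6 + 4 = -2)
C(r) = 3*r
I(U) = 8 + 40*U (I(U) = 6 - (-2 - 5*U*8) = 6 - (-2 - 40*U) = 6 + (2 + 40*U) = 8 + 40*U)
I(V) + C(K(-8)) = (8 + 40*(-2)) + 3*(-10/3) = (8 - 80) - 10 = -72 - 10 = -82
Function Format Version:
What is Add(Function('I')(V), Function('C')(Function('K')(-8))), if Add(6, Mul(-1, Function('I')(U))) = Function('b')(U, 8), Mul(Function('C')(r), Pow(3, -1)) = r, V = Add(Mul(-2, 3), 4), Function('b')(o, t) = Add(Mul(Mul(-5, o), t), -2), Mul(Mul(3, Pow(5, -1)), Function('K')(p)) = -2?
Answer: -82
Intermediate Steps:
Function('K')(p) = Rational(-10, 3) (Function('K')(p) = Mul(Rational(5, 3), -2) = Rational(-10, 3))
Function('b')(o, t) = Add(-2, Mul(-5, o, t)) (Function('b')(o, t) = Add(Mul(-5, o, t), -2) = Add(-2, Mul(-5, o, t)))
V = -2 (V = Add(-6, 4) = -2)
Function('C')(r) = Mul(3, r)
Function('I')(U) = Add(8, Mul(40, U)) (Function('I')(U) = Add(6, Mul(-1, Add(-2, Mul(-5, U, 8)))) = Add(6, Mul(-1, Add(-2, Mul(-40, U)))) = Add(6, Add(2, Mul(40, U))) = Add(8, Mul(40, U)))
Add(Function('I')(V), Function('C')(Function('K')(-8))) = Add(Add(8, Mul(40, -2)), Mul(3, Rational(-10, 3))) = Add(Add(8, -80), -10) = Add(-72, -10) = -82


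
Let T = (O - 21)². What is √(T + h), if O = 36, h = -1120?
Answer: I*√895 ≈ 29.917*I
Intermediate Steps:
T = 225 (T = (36 - 21)² = 15² = 225)
√(T + h) = √(225 - 1120) = √(-895) = I*√895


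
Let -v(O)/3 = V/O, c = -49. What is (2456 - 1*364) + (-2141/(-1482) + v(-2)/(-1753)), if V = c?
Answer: 2719382566/1298973 ≈ 2093.5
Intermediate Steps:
V = -49
v(O) = 147/O (v(O) = -(-147)/O = 147/O)
(2456 - 1*364) + (-2141/(-1482) + v(-2)/(-1753)) = (2456 - 1*364) + (-2141/(-1482) + (147/(-2))/(-1753)) = (2456 - 364) + (-2141*(-1/1482) + (147*(-½))*(-1/1753)) = 2092 + (2141/1482 - 147/2*(-1/1753)) = 2092 + (2141/1482 + 147/3506) = 2092 + 1931050/1298973 = 2719382566/1298973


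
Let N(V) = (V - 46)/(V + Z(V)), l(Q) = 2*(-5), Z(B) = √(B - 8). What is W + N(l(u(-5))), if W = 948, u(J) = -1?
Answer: 56212/59 + 84*I*√2/59 ≈ 952.75 + 2.0135*I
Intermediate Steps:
Z(B) = √(-8 + B)
l(Q) = -10
N(V) = (-46 + V)/(V + √(-8 + V)) (N(V) = (V - 46)/(V + √(-8 + V)) = (-46 + V)/(V + √(-8 + V)))
W + N(l(u(-5))) = 948 + (-46 - 10)/(-10 + √(-8 - 10)) = 948 - 56/(-10 + √(-18)) = 948 - 56/(-10 + 3*I*√2)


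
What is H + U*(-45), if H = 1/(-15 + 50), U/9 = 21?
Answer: -297674/35 ≈ -8505.0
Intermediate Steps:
U = 189 (U = 9*21 = 189)
H = 1/35 ≈ 0.028571
H + U*(-45) = 1/35 + 189*(-45) = 1/35 - 8505 = -297674/35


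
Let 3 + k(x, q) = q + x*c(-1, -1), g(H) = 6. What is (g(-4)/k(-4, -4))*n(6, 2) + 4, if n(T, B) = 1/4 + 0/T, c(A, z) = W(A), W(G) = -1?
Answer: 7/2 ≈ 3.5000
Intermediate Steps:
c(A, z) = -1
k(x, q) = -3 + q - x (k(x, q) = -3 + (q + x*(-1)) = -3 + (q - x) = -3 + q - x)
n(T, B) = ¼ (n(T, B) = 1*(¼) + 0 = ¼ + 0 = ¼)
(g(-4)/k(-4, -4))*n(6, 2) + 4 = (6/(-3 - 4 - 1*(-4)))*(¼) + 4 = (6/(-3 - 4 + 4))*(¼) + 4 = (6/(-3))*(¼) + 4 = (6*(-⅓))*(¼) + 4 = -2*¼ + 4 = -½ + 4 = 7/2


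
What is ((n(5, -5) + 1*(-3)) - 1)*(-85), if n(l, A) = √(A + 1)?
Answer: 340 - 170*I ≈ 340.0 - 170.0*I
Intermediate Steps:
n(l, A) = √(1 + A)
((n(5, -5) + 1*(-3)) - 1)*(-85) = ((√(1 - 5) + 1*(-3)) - 1)*(-85) = ((√(-4) - 3) - 1)*(-85) = ((2*I - 3) - 1)*(-85) = ((-3 + 2*I) - 1)*(-85) = (-4 + 2*I)*(-85) = 340 - 170*I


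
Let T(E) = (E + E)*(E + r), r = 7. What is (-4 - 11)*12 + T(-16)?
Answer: 108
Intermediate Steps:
T(E) = 2*E*(7 + E) (T(E) = (E + E)*(E + 7) = (2*E)*(7 + E) = 2*E*(7 + E))
(-4 - 11)*12 + T(-16) = (-4 - 11)*12 + 2*(-16)*(7 - 16) = -15*12 + 2*(-16)*(-9) = -180 + 288 = 108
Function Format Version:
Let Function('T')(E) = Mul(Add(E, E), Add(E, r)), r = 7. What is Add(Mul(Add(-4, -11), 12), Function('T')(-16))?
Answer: 108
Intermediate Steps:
Function('T')(E) = Mul(2, E, Add(7, E)) (Function('T')(E) = Mul(Add(E, E), Add(E, 7)) = Mul(Mul(2, E), Add(7, E)) = Mul(2, E, Add(7, E)))
Add(Mul(Add(-4, -11), 12), Function('T')(-16)) = Add(Mul(Add(-4, -11), 12), Mul(2, -16, Add(7, -16))) = Add(Mul(-15, 12), Mul(2, -16, -9)) = Add(-180, 288) = 108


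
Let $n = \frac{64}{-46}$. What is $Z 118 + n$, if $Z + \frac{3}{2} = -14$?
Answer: $- \frac{42099}{23} \approx -1830.4$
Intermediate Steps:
$Z = - \frac{31}{2}$ ($Z = - \frac{3}{2} - 14 = - \frac{31}{2} \approx -15.5$)
$n = - \frac{32}{23}$ ($n = 64 \left(- \frac{1}{46}\right) = - \frac{32}{23} \approx -1.3913$)
$Z 118 + n = \left(- \frac{31}{2}\right) 118 - \frac{32}{23} = -1829 - \frac{32}{23} = - \frac{42099}{23}$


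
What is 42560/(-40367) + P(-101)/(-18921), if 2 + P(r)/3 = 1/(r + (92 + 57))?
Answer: -12880609295/12220544112 ≈ -1.0540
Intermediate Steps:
P(r) = -6 + 3/(149 + r) (P(r) = -6 + 3/(r + (92 + 57)) = -6 + 3/(r + 149) = -6 + 3/(149 + r))
42560/(-40367) + P(-101)/(-18921) = 42560/(-40367) + (3*(-297 - 2*(-101))/(149 - 101))/(-18921) = 42560*(-1/40367) + (3*(-297 + 202)/48)*(-1/18921) = -42560/40367 + (3*(1/48)*(-95))*(-1/18921) = -42560/40367 - 95/16*(-1/18921) = -42560/40367 + 95/302736 = -12880609295/12220544112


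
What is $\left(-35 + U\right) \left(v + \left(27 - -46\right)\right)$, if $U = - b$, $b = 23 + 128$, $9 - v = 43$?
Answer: $-7254$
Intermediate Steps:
$v = -34$ ($v = 9 - 43 = -34$)
$b = 151$
$U = -151$ ($U = \left(-1\right) 151 = -151$)
$\left(-35 + U\right) \left(v + \left(27 - -46\right)\right) = \left(-35 - 151\right) \left(-34 + \left(27 - -46\right)\right) = - 186 \left(-34 + \left(27 + 46\right)\right) = - 186 \left(-34 + 73\right) = \left(-186\right) 39 = -7254$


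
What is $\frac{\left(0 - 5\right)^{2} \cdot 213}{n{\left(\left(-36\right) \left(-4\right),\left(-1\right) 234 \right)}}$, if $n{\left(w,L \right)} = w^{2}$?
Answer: $\frac{1775}{6912} \approx 0.2568$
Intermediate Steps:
$\frac{\left(0 - 5\right)^{2} \cdot 213}{n{\left(\left(-36\right) \left(-4\right),\left(-1\right) 234 \right)}} = \frac{\left(0 - 5\right)^{2} \cdot 213}{\left(\left(-36\right) \left(-4\right)\right)^{2}} = \frac{\left(-5\right)^{2} \cdot 213}{144^{2}} = \frac{25 \cdot 213}{20736} = 5325 \cdot \frac{1}{20736} = \frac{1775}{6912}$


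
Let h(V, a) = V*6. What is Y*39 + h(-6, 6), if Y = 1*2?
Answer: 42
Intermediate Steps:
Y = 2
h(V, a) = 6*V
Y*39 + h(-6, 6) = 2*39 + 6*(-6) = 78 - 36 = 42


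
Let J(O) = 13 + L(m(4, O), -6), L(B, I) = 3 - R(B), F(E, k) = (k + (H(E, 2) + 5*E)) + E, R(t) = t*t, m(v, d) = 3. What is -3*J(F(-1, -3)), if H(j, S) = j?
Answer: -21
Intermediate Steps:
R(t) = t²
F(E, k) = k + 7*E (F(E, k) = (k + (E + 5*E)) + E = (k + 6*E) + E = k + 7*E)
L(B, I) = 3 - B²
J(O) = 7 (J(O) = 13 + (3 - 1*3²) = 13 + (3 - 1*9) = 13 + (3 - 9) = 13 - 6 = 7)
-3*J(F(-1, -3)) = -3*7 = -21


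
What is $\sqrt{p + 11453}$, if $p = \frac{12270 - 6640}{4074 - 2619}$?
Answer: $\frac{\sqrt{970179159}}{291} \approx 107.04$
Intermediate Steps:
$p = \frac{1126}{291}$ ($p = \frac{5630}{1455} = 5630 \cdot \frac{1}{1455} = \frac{1126}{291} \approx 3.8694$)
$\sqrt{p + 11453} = \sqrt{\frac{1126}{291} + 11453} = \sqrt{\frac{3333949}{291}} = \frac{\sqrt{970179159}}{291}$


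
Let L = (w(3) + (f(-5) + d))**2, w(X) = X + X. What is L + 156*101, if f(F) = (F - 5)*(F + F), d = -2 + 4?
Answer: 27420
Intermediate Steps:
d = 2
w(X) = 2*X
f(F) = 2*F*(-5 + F) (f(F) = (-5 + F)*(2*F) = 2*F*(-5 + F))
L = 11664 (L = (2*3 + (2*(-5)*(-5 - 5) + 2))**2 = (6 + (2*(-5)*(-10) + 2))**2 = (6 + (100 + 2))**2 = (6 + 102)**2 = 108**2 = 11664)
L + 156*101 = 11664 + 156*101 = 11664 + 15756 = 27420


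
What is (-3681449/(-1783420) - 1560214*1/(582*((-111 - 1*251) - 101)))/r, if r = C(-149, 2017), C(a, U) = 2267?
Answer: 82055264959/23683795190940 ≈ 0.0034646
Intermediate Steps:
r = 2267
(-3681449/(-1783420) - 1560214*1/(582*((-111 - 1*251) - 101)))/r = (-3681449/(-1783420) - 1560214*1/(582*((-111 - 1*251) - 101)))/2267 = (-3681449*(-1/1783420) - 1560214*1/(582*((-111 - 251) - 101)))*(1/2267) = (160063/77540 - 1560214*1/(582*(-362 - 101)))*(1/2267) = (160063/77540 - 1560214/(582*(-463)))*(1/2267) = (160063/77540 - 1560214/(-269466))*(1/2267) = (160063/77540 - 1560214*(-1/269466))*(1/2267) = (160063/77540 + 780107/134733)*(1/2267) = (82055264959/10447196820)*(1/2267) = 82055264959/23683795190940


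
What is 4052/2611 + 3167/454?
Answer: 10108645/1185394 ≈ 8.5277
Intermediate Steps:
4052/2611 + 3167/454 = 10108645/1185394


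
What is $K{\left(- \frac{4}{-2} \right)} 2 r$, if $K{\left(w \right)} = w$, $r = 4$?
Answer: $16$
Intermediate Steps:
$K{\left(- \frac{4}{-2} \right)} 2 r = - \frac{4}{-2} \cdot 2 \cdot 4 = \left(-4\right) \left(- \frac{1}{2}\right) 2 \cdot 4 = 2 \cdot 2 \cdot 4 = 4 \cdot 4 = 16$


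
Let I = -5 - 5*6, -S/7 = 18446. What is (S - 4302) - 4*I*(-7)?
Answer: -134404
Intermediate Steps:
S = -129122 (S = -7*18446 = -129122)
I = -35 (I = -5 - 30 = -35)
(S - 4302) - 4*I*(-7) = (-129122 - 4302) - 4*(-35)*(-7) = -133424 + 140*(-7) = -133424 - 980 = -134404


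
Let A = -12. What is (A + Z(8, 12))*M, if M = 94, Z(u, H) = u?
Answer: -376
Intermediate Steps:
(A + Z(8, 12))*M = (-12 + 8)*94 = -4*94 = -376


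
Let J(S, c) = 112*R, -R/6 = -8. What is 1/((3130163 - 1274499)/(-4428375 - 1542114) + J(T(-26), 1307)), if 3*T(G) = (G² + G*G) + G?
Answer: 5970489/32095493200 ≈ 0.00018602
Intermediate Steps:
R = 48 (R = -6*(-8) = 48)
T(G) = G/3 + 2*G²/3 (T(G) = ((G² + G*G) + G)/3 = ((G² + G²) + G)/3 = (2*G² + G)/3 = (G + 2*G²)/3 = G/3 + 2*G²/3)
J(S, c) = 5376 (J(S, c) = 112*48 = 5376)
1/((3130163 - 1274499)/(-4428375 - 1542114) + J(T(-26), 1307)) = 1/((3130163 - 1274499)/(-4428375 - 1542114) + 5376) = 1/(1855664/(-5970489) + 5376) = 1/(1855664*(-1/5970489) + 5376) = 1/(-1855664/5970489 + 5376) = 1/(32095493200/5970489) = 5970489/32095493200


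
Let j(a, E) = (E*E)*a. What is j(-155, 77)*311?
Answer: -285807445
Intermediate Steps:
j(a, E) = a*E**2 (j(a, E) = E**2*a = a*E**2)
j(-155, 77)*311 = -155*77**2*311 = -155*5929*311 = -918995*311 = -285807445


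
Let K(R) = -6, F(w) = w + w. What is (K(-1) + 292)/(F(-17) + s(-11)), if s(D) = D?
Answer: -286/45 ≈ -6.3556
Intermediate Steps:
F(w) = 2*w
(K(-1) + 292)/(F(-17) + s(-11)) = (-6 + 292)/(2*(-17) - 11) = 286/(-34 - 11) = 286/(-45) = 286*(-1/45) = -286/45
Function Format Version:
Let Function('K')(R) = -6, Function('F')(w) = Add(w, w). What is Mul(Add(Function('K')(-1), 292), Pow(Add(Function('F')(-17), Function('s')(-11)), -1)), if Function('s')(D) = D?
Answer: Rational(-286, 45) ≈ -6.3556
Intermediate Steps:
Function('F')(w) = Mul(2, w)
Mul(Add(Function('K')(-1), 292), Pow(Add(Function('F')(-17), Function('s')(-11)), -1)) = Mul(Add(-6, 292), Pow(Add(Mul(2, -17), -11), -1)) = Mul(286, Pow(Add(-34, -11), -1)) = Mul(286, Pow(-45, -1)) = Mul(286, Rational(-1, 45)) = Rational(-286, 45)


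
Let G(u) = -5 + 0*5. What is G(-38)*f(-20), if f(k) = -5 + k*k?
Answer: -1975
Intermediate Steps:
G(u) = -5 (G(u) = -5 + 0 = -5)
f(k) = -5 + k²
G(-38)*f(-20) = -5*(-5 + (-20)²) = -5*(-5 + 400) = -5*395 = -1975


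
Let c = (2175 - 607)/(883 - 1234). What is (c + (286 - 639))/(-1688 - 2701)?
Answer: 125471/1540539 ≈ 0.081446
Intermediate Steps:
c = -1568/351 (c = 1568/(-351) = 1568*(-1/351) = -1568/351 ≈ -4.4672)
(c + (286 - 639))/(-1688 - 2701) = (-1568/351 + (286 - 639))/(-1688 - 2701) = (-1568/351 - 353)/(-4389) = -125471/351*(-1/4389) = 125471/1540539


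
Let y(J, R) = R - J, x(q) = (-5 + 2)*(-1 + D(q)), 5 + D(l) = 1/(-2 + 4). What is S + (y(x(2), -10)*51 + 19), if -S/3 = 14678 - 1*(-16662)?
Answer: -190705/2 ≈ -95353.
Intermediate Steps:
D(l) = -9/2 (D(l) = -5 + 1/(-2 + 4) = -5 + 1/2 = -9/2)
x(q) = 33/2 (x(q) = (-5 + 2)*(-1 - 9/2) = -3*(-11/2) = 33/2)
S = -94020 (S = -3*(14678 - 1*(-16662)) = -3*(14678 + 16662) = -3*31340 = -94020)
S + (y(x(2), -10)*51 + 19) = -94020 + ((-10 - 1*33/2)*51 + 19) = -94020 + ((-10 - 33/2)*51 + 19) = -94020 + (-53/2*51 + 19) = -94020 + (-2703/2 + 19) = -94020 - 2665/2 = -190705/2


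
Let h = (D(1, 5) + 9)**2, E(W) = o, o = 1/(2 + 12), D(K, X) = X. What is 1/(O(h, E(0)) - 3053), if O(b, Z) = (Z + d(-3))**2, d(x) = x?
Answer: -196/596707 ≈ -0.00032847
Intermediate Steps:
o = 1/14 ≈ 0.071429
E(W) = 1/14
h = 196 (h = (5 + 9)**2 = 14**2 = 196)
O(b, Z) = (-3 + Z)**2 (O(b, Z) = (Z - 3)**2 = (-3 + Z)**2)
1/(O(h, E(0)) - 3053) = 1/((-3 + 1/14)**2 - 3053) = 1/((-41/14)**2 - 3053) = 1/(1681/196 - 3053) = 1/(-596707/196) = -196/596707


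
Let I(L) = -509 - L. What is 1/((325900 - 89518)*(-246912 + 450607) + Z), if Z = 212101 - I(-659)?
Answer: 1/48150043441 ≈ 2.0768e-11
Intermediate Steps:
Z = 211951 (Z = 212101 - (-509 - 1*(-659)) = 212101 - (-509 + 659) = 212101 - 1*150 = 212101 - 150 = 211951)
1/((325900 - 89518)*(-246912 + 450607) + Z) = 1/((325900 - 89518)*(-246912 + 450607) + 211951) = 1/(236382*203695 + 211951) = 1/(48149831490 + 211951) = 1/48150043441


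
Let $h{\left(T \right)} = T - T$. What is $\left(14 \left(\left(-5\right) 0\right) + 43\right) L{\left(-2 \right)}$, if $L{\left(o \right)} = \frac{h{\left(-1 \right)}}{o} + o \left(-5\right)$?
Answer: $430$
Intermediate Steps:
$h{\left(T \right)} = 0$
$L{\left(o \right)} = - 5 o$ ($L{\left(o \right)} = \frac{0}{o} + o \left(-5\right) = 0 - 5 o = - 5 o$)
$\left(14 \left(\left(-5\right) 0\right) + 43\right) L{\left(-2 \right)} = \left(14 \left(\left(-5\right) 0\right) + 43\right) \left(\left(-5\right) \left(-2\right)\right) = \left(14 \cdot 0 + 43\right) 10 = \left(0 + 43\right) 10 = 43 \cdot 10 = 430$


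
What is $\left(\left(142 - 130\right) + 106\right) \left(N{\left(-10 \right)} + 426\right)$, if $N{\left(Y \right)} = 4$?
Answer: $50740$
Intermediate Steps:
$\left(\left(142 - 130\right) + 106\right) \left(N{\left(-10 \right)} + 426\right) = \left(\left(142 - 130\right) + 106\right) \left(4 + 426\right) = \left(12 + 106\right) 430 = 118 \cdot 430 = 50740$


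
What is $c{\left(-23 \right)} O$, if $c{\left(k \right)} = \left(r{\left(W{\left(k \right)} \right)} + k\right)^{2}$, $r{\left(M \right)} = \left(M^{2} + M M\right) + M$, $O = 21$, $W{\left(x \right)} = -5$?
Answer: $10164$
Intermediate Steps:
$r{\left(M \right)} = M + 2 M^{2}$ ($r{\left(M \right)} = \left(M^{2} + M^{2}\right) + M = 2 M^{2} + M = M + 2 M^{2}$)
$c{\left(k \right)} = \left(45 + k\right)^{2}$ ($c{\left(k \right)} = \left(- 5 \left(1 + 2 \left(-5\right)\right) + k\right)^{2} = \left(- 5 \left(1 - 10\right) + k\right)^{2} = \left(\left(-5\right) \left(-9\right) + k\right)^{2} = \left(45 + k\right)^{2}$)
$c{\left(-23 \right)} O = \left(45 - 23\right)^{2} \cdot 21 = 22^{2} \cdot 21 = 484 \cdot 21 = 10164$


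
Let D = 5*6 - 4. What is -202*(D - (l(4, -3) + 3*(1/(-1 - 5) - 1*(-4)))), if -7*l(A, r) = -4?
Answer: -19695/7 ≈ -2813.6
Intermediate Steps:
l(A, r) = 4/7 (l(A, r) = -⅐*(-4) = 4/7)
D = 26 (D = 30 - 4 = 26)
-202*(D - (l(4, -3) + 3*(1/(-1 - 5) - 1*(-4)))) = -202*(26 - (4/7 + 3*(1/(-1 - 5) - 1*(-4)))) = -202*(26 - (4/7 + 3*(1/(-6) + 4))) = -202*(26 - (4/7 + 3*(-⅙ + 4))) = -202*(26 - (4/7 + 3*(23/6))) = -202*(26 - (4/7 + 23/2)) = -202*(26 - 1*169/14) = -202*(26 - 169/14) = -202*195/14 = -19695/7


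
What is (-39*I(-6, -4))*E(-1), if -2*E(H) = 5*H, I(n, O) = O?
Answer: 390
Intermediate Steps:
E(H) = -5*H/2
(-39*I(-6, -4))*E(-1) = (-39*(-4))*(-5/2*(-1)) = 156*(5/2) = 390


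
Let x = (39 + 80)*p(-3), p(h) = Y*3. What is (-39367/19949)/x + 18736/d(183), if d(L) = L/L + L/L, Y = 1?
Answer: 66716917457/7121793 ≈ 9368.0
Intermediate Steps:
p(h) = 3 (p(h) = 1*3 = 3)
d(L) = 2 (d(L) = 1 + 1 = 2)
x = 357 (x = (39 + 80)*3 = 119*3 = 357)
(-39367/19949)/x + 18736/d(183) = -39367/19949/357 + 18736/2 = -39367*1/19949*(1/357) + 18736*(1/2) = -39367/19949*1/357 + 9368 = -39367/7121793 + 9368 = 66716917457/7121793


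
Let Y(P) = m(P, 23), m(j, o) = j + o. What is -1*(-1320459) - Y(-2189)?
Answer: 1322625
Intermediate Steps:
Y(P) = 23 + P (Y(P) = P + 23 = 23 + P)
-1*(-1320459) - Y(-2189) = -1*(-1320459) - (23 - 2189) = 1320459 - 1*(-2166) = 1320459 + 2166 = 1322625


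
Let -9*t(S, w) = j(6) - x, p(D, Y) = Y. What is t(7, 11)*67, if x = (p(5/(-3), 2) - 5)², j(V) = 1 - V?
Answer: 938/9 ≈ 104.22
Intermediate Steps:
x = 9 (x = (2 - 5)² = (-3)² = 9)
t(S, w) = 14/9 (t(S, w) = -((1 - 1*6) - 1*9)/9 = -((1 - 6) - 9)/9 = -(-5 - 9)/9 = -⅑*(-14) = 14/9)
t(7, 11)*67 = (14/9)*67 = 938/9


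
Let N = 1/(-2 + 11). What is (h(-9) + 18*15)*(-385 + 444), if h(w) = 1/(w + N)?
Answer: 1273869/80 ≈ 15923.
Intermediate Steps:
N = ⅑ (N = 1/9 = ⅑ ≈ 0.11111)
h(w) = 1/(⅑ + w) (h(w) = 1/(w + ⅑) = 1/(⅑ + w))
(h(-9) + 18*15)*(-385 + 444) = (9/(1 + 9*(-9)) + 18*15)*(-385 + 444) = (9/(1 - 81) + 270)*59 = (9/(-80) + 270)*59 = (9*(-1/80) + 270)*59 = (-9/80 + 270)*59 = (21591/80)*59 = 1273869/80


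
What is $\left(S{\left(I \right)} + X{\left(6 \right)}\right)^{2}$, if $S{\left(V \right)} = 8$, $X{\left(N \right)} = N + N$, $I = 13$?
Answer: $400$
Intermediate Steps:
$X{\left(N \right)} = 2 N$
$\left(S{\left(I \right)} + X{\left(6 \right)}\right)^{2} = \left(8 + 2 \cdot 6\right)^{2} = \left(8 + 12\right)^{2} = 20^{2} = 400$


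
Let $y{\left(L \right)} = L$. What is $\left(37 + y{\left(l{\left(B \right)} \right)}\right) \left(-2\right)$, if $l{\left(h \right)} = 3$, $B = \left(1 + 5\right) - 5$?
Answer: $-80$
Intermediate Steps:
$B = 1$ ($B = 6 - 5 = 1$)
$\left(37 + y{\left(l{\left(B \right)} \right)}\right) \left(-2\right) = \left(37 + 3\right) \left(-2\right) = 40 \left(-2\right) = -80$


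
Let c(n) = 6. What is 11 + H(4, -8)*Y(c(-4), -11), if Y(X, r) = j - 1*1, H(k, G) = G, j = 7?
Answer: -37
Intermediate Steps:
Y(X, r) = 6 (Y(X, r) = 7 - 1*1 = 7 - 1 = 6)
11 + H(4, -8)*Y(c(-4), -11) = 11 - 8*6 = 11 - 48 = -37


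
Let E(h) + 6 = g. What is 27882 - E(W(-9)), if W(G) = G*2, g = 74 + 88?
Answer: 27726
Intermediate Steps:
g = 162
W(G) = 2*G
E(h) = 156 (E(h) = -6 + 162 = 156)
27882 - E(W(-9)) = 27882 - 1*156 = 27882 - 156 = 27726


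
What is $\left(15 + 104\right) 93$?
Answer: $11067$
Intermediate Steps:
$\left(15 + 104\right) 93 = 119 \cdot 93 = 11067$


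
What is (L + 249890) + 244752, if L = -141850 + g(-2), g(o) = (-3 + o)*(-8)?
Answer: 352832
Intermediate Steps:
g(o) = 24 - 8*o
L = -141810 (L = -141850 + (24 - 8*(-2)) = -141850 + (24 + 16) = -141850 + 40 = -141810)
(L + 249890) + 244752 = (-141810 + 249890) + 244752 = 108080 + 244752 = 352832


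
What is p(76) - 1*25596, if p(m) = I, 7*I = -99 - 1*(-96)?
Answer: -179175/7 ≈ -25596.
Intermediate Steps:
I = -3/7 (I = (-99 - 1*(-96))/7 = (-99 + 96)/7 = (1/7)*(-3) = -3/7 ≈ -0.42857)
p(m) = -3/7
p(76) - 1*25596 = -3/7 - 1*25596 = -3/7 - 25596 = -179175/7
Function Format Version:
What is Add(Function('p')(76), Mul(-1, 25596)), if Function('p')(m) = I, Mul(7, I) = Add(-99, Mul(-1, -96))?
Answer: Rational(-179175, 7) ≈ -25596.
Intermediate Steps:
I = Rational(-3, 7) (I = Mul(Rational(1, 7), Add(-99, Mul(-1, -96))) = Mul(Rational(1, 7), Add(-99, 96)) = Mul(Rational(1, 7), -3) = Rational(-3, 7) ≈ -0.42857)
Function('p')(m) = Rational(-3, 7)
Add(Function('p')(76), Mul(-1, 25596)) = Add(Rational(-3, 7), Mul(-1, 25596)) = Add(Rational(-3, 7), -25596) = Rational(-179175, 7)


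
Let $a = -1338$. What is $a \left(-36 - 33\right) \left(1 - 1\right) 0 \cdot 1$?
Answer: $0$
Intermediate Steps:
$a \left(-36 - 33\right) \left(1 - 1\right) 0 \cdot 1 = - 1338 \left(-36 - 33\right) \left(1 - 1\right) 0 \cdot 1 = - 1338 \left(-36 - 33\right) 0 \cdot 0 \cdot 1 = - 1338 \left(- 69 \cdot 0 \cdot 1\right) = - 1338 \left(\left(-69\right) 0\right) = \left(-1338\right) 0 = 0$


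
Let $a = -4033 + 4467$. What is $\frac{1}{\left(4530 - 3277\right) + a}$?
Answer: $\frac{1}{1687} \approx 0.00059277$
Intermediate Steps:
$a = 434$
$\frac{1}{\left(4530 - 3277\right) + a} = \frac{1}{\left(4530 - 3277\right) + 434} = \frac{1}{1253 + 434} = \frac{1}{1687}$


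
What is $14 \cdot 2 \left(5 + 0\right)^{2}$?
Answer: $700$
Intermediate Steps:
$14 \cdot 2 \left(5 + 0\right)^{2} = 28 \cdot 5^{2} = 28 \cdot 25 = 700$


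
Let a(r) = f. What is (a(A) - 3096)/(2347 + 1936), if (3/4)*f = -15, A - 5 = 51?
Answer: -3116/4283 ≈ -0.72753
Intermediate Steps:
A = 56 (A = 5 + 51 = 56)
f = -20 (f = (4/3)*(-15) = -20)
a(r) = -20
(a(A) - 3096)/(2347 + 1936) = (-20 - 3096)/(2347 + 1936) = -3116/4283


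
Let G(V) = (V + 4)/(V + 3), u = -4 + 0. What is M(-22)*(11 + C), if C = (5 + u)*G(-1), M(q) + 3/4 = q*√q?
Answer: -75/8 - 275*I*√22 ≈ -9.375 - 1289.9*I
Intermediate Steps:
M(q) = -¾ + q^(3/2) (M(q) = -¾ + q*√q = -¾ + q^(3/2))
u = -4
G(V) = (4 + V)/(3 + V)
C = 3/2 (C = (5 - 4)*((4 - 1)/(3 - 1)) = 1*(3/2) = 3/2 ≈ 1.5000)
M(-22)*(11 + C) = (-¾ + (-22)^(3/2))*(11 + 3/2) = (-¾ - 22*I*√22)*(25/2) = -75/8 - 275*I*√22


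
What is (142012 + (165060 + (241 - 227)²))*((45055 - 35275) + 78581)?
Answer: 27150507748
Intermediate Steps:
(142012 + (165060 + (241 - 227)²))*((45055 - 35275) + 78581) = (142012 + (165060 + 14²))*(9780 + 78581) = (142012 + (165060 + 196))*88361 = (142012 + 165256)*88361 = 307268*88361 = 27150507748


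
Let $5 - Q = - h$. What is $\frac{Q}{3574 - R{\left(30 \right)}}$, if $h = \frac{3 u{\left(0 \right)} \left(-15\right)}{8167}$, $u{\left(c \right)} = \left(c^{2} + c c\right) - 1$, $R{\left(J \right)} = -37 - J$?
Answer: $\frac{40880}{29736047} \approx 0.0013748$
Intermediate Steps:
$u{\left(c \right)} = -1 + 2 c^{2}$ ($u{\left(c \right)} = \left(c^{2} + c^{2}\right) - 1 = 2 c^{2} - 1 = -1 + 2 c^{2}$)
$h = \frac{45}{8167}$ ($h = \frac{3 \left(-1 + 2 \cdot 0^{2}\right) \left(-15\right)}{8167} = 3 \left(-1 + 2 \cdot 0\right) \left(-15\right) \frac{1}{8167} = 3 \left(-1 + 0\right) \left(-15\right) \frac{1}{8167} = 3 \left(-1\right) \left(-15\right) \frac{1}{8167} = \left(-3\right) \left(-15\right) \frac{1}{8167} = 45 \cdot \frac{1}{8167} = \frac{45}{8167} \approx 0.00551$)
$Q = \frac{40880}{8167}$ ($Q = 5 - \left(-1\right) \frac{45}{8167} = 5 - - \frac{45}{8167} = 5 + \frac{45}{8167} = \frac{40880}{8167} \approx 5.0055$)
$\frac{Q}{3574 - R{\left(30 \right)}} = \frac{40880}{8167 \left(3574 - \left(-37 - 30\right)\right)} = \frac{40880}{8167 \left(3574 - -67\right)} = \frac{40880}{8167 \left(3574 + 67\right)} = \frac{40880}{8167 \cdot 3641} = \frac{40880}{8167} \cdot \frac{1}{3641} = \frac{40880}{29736047}$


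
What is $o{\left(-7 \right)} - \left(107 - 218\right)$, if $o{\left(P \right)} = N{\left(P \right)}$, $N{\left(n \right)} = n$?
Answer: $104$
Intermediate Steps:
$o{\left(P \right)} = P$
$o{\left(-7 \right)} - \left(107 - 218\right) = -7 - \left(107 - 218\right) = -7 - -111 = -7 + 111 = 104$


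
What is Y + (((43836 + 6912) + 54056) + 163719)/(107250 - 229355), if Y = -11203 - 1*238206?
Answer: -30454354468/122105 ≈ -2.4941e+5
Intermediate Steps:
Y = -249409 (Y = -11203 - 238206 = -249409)
Y + (((43836 + 6912) + 54056) + 163719)/(107250 - 229355) = -249409 + (((43836 + 6912) + 54056) + 163719)/(107250 - 229355) = -249409 + ((50748 + 54056) + 163719)/(-122105) = -249409 + (104804 + 163719)*(-1/122105) = -249409 + 268523*(-1/122105) = -249409 - 268523/122105 = -30454354468/122105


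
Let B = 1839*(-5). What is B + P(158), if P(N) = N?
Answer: -9037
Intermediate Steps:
B = -9195
B + P(158) = -9195 + 158 = -9037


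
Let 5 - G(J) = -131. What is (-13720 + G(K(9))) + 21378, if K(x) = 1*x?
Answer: 7794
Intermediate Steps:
K(x) = x
G(J) = 136 (G(J) = 5 - 1*(-131) = 5 + 131 = 136)
(-13720 + G(K(9))) + 21378 = (-13720 + 136) + 21378 = -13584 + 21378 = 7794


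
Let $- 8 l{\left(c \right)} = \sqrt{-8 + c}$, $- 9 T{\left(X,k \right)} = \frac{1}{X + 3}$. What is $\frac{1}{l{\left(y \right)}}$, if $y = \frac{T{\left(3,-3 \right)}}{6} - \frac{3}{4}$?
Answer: $\frac{72 i \sqrt{709}}{709} \approx 2.704 i$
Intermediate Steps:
$T{\left(X,k \right)} = - \frac{1}{9 \left(3 + X\right)}$ ($T{\left(X,k \right)} = - \frac{1}{9 \left(X + 3\right)} = - \frac{1}{9 \left(3 + X\right)}$)
$y = - \frac{61}{81}$ ($y = \frac{\left(-1\right) \frac{1}{27 + 9 \cdot 3}}{6} - \frac{3}{4} = - \frac{1}{27 + 27} \cdot \frac{1}{6} - \frac{3}{4} = - \frac{1}{54} \cdot \frac{1}{6} - \frac{3}{4} = \left(-1\right) \frac{1}{54} \cdot \frac{1}{6} - \frac{3}{4} = \left(- \frac{1}{54}\right) \frac{1}{6} - \frac{3}{4} = - \frac{1}{324} - \frac{3}{4} = - \frac{61}{81} \approx -0.75309$)
$l{\left(c \right)} = - \frac{\sqrt{-8 + c}}{8}$
$\frac{1}{l{\left(y \right)}} = \frac{1}{\left(- \frac{1}{8}\right) \sqrt{-8 - \frac{61}{81}}} = \frac{1}{\left(- \frac{1}{8}\right) \sqrt{- \frac{709}{81}}} = \frac{1}{\left(- \frac{1}{8}\right) \frac{i \sqrt{709}}{9}} = \frac{1}{\left(- \frac{1}{72}\right) i \sqrt{709}} = \frac{72 i \sqrt{709}}{709}$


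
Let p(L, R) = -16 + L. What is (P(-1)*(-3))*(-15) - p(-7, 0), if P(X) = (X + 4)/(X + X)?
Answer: -89/2 ≈ -44.500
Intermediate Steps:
P(X) = (4 + X)/(2*X) (P(X) = (4 + X)/((2*X)) = (4 + X)*(1/(2*X)) = (4 + X)/(2*X))
(P(-1)*(-3))*(-15) - p(-7, 0) = (((½)*(4 - 1)/(-1))*(-3))*(-15) - (-16 - 7) = (((½)*(-1)*3)*(-3))*(-15) - 1*(-23) = -3/2*(-3)*(-15) + 23 = (9/2)*(-15) + 23 = -135/2 + 23 = -89/2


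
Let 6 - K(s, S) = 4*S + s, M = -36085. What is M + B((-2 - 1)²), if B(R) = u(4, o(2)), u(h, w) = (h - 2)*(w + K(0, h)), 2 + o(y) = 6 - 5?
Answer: -36107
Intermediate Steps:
K(s, S) = 6 - s - 4*S (K(s, S) = 6 - (4*S + s) = 6 - (s + 4*S) = 6 + (-s - 4*S) = 6 - s - 4*S)
o(y) = -1 (o(y) = -2 + (6 - 5) = -2 + 1 = -1)
u(h, w) = (-2 + h)*(6 + w - 4*h) (u(h, w) = (h - 2)*(w + (6 - 1*0 - 4*h)) = (-2 + h)*(w + (6 + 0 - 4*h)) = (-2 + h)*(w + (6 - 4*h)) = (-2 + h)*(6 + w - 4*h))
B(R) = -22 (B(R) = -12 - 4*4² - 2*(-1) + 14*4 + 4*(-1) = -12 - 4*16 + 2 + 56 - 4 = -12 - 64 + 2 + 56 - 4 = -22)
M + B((-2 - 1)²) = -36085 - 22 = -36107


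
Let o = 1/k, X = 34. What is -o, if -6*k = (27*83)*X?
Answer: 1/12699 ≈ 7.8746e-5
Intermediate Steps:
k = -12699 (k = -27*83*34/6 = -747*34/2 = -⅙*76194 = -12699)
o = -1/12699 (o = 1/(-12699) = -1/12699 ≈ -7.8746e-5)
-o = -1*(-1/12699) = 1/12699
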